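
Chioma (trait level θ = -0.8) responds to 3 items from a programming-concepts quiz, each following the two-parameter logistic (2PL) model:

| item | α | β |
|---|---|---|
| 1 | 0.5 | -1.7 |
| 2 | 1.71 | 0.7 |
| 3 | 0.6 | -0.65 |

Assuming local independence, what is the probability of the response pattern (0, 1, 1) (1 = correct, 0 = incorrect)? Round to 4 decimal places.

P(θ) = 1 / (1 + exp(−α(θ − β)))
P_1 = 1/(1+e^{-0.4500}) = 0.6106
P_2 = 1/(1+e^{2.5650}) = 0.0714
P_3 = 1/(1+e^{0.0900}) = 0.4775
L = (1−P_1) × P_2 × P_3 = 0.3894 × 0.0714 × 0.4775 = 0.01328

0.0133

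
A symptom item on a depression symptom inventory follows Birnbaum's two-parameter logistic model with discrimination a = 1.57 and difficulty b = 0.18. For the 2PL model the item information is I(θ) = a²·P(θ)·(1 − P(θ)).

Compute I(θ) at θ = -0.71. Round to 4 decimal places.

P = 1/(1+e^{1.3973}) = 0.1982
P(1−P) = 0.1982 × 0.8018 = 0.1589
I = a² × P(1−P) = 1.57² × 0.1589 = 0.39178

0.3918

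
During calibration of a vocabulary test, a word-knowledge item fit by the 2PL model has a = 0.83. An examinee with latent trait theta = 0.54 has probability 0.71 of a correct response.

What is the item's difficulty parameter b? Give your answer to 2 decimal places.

P(theta) = 1 / (1 + exp(−a(theta − b)))
logit(0.71) = ln(0.71/0.29) = 0.8954
b = theta − logit/(a) = 0.54 − 0.8954/0.8300 = -0.5388

-0.54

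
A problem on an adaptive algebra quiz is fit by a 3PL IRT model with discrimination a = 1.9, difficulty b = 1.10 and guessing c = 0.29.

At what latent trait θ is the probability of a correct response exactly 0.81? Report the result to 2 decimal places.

P(θ) = c + (1 − c) · 1 / (1 + exp(−a(θ − b)))
Remove guessing floor: (0.81 − 0.29)/(1 − 0.29) = 0.7324
logit = ln(0.7324/0.2676) = 1.0068
θ = b + logit/(a) = 1.10 + 1.0068/1.9000 = 1.6299

1.63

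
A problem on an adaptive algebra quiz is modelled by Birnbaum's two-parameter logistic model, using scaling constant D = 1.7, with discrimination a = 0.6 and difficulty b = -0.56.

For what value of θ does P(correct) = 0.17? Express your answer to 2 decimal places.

P(θ) = 1 / (1 + exp(−D·a(θ − b)))
logit = ln(0.1700/0.8300) = -1.5856
θ = b + logit/(1.7·a) = -0.56 + (-1.5856)/1.0200 = -2.1145

-2.11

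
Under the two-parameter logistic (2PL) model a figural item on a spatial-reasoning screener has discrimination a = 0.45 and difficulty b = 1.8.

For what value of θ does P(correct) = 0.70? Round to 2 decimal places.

P(θ) = 1 / (1 + exp(−a(θ − b)))
logit = ln(0.7000/0.3000) = 0.8473
θ = b + logit/(a) = 1.8 + 0.8473/0.4500 = 3.6829

3.68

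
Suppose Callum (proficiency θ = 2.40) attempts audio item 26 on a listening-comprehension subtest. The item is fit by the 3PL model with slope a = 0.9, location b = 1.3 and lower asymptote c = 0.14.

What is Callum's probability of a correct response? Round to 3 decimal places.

P(θ) = c + (1 − c) · 1 / (1 + exp(−a(θ − b)))
Exponent: 0.9 × (2.40 − 1.3) = 0.9900
1/(1 + e^{-0.9900}) = 0.7291
P = 0.14 + 0.86 × 0.7291 = 0.7670

0.767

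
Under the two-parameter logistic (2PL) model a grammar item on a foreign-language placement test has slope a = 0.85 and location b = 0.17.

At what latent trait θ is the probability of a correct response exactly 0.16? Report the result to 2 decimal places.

P(θ) = 1 / (1 + exp(−a(θ − b)))
logit = ln(0.1600/0.8400) = -1.6582
θ = b + logit/(a) = 0.17 + (-1.6582)/0.8500 = -1.7809

-1.78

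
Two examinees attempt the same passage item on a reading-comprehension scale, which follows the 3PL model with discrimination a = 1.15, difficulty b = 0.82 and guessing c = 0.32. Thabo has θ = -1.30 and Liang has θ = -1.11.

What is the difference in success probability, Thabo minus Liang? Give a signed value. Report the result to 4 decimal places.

-0.0120

P(θ) = c + (1 − c) · 1 / (1 + exp(−a(θ − b)))
P(Thabo) = 0.3746  [exponent -2.4380]
P(Liang) = 0.3866  [exponent -2.2195]
Difference = 0.3746 − 0.3866 = -0.0120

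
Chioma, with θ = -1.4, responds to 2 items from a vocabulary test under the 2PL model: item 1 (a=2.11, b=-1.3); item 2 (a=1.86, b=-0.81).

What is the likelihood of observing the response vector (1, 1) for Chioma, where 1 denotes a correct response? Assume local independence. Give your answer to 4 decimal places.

0.1120

P(θ) = 1 / (1 + exp(−a(θ − b)))
P_1 = 1/(1+e^{0.2110}) = 0.4474
P_2 = 1/(1+e^{1.0974}) = 0.2502
L = P_1 × P_2 = 0.4474 × 0.2502 = 0.11196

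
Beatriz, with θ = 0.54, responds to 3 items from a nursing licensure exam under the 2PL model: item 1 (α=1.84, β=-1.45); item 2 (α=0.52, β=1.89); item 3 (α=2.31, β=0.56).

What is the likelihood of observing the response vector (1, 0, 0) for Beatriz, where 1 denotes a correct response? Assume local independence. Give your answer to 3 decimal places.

0.333

P(θ) = 1 / (1 + exp(−α(θ − β)))
P_1 = 1/(1+e^{-3.6616}) = 0.9750
P_2 = 1/(1+e^{0.7020}) = 0.3314
P_3 = 1/(1+e^{0.0462}) = 0.4885
L = P_1 × (1−P_2) × (1−P_3) = 0.9750 × 0.6686 × 0.5115 = 0.33347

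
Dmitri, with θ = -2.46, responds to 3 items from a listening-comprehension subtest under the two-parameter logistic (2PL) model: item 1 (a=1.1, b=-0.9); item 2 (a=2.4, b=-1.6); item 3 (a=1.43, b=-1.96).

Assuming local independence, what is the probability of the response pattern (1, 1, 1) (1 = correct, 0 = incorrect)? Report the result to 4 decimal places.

P(θ) = 1 / (1 + exp(−a(θ − b)))
P_1 = 1/(1+e^{1.7160}) = 0.1524
P_2 = 1/(1+e^{2.0640}) = 0.1126
P_3 = 1/(1+e^{0.7150}) = 0.3285
L = P_1 × P_2 × P_3 = 0.1524 × 0.1126 × 0.3285 = 0.00564

0.0056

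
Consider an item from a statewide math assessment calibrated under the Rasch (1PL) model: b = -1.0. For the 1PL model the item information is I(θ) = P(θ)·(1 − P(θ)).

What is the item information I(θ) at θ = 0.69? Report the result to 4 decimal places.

P = 1/(1+e^{-1.6900}) = 0.8442
P(1−P) = 0.8442 × 0.1558 = 0.1315
I = P(1−P) = 0.13151

0.1315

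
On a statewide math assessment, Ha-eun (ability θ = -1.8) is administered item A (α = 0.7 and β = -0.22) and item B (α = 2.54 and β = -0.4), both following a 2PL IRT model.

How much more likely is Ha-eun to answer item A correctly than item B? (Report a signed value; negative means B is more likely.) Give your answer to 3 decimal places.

0.221

P(θ) = 1 / (1 + exp(−α(θ − β)))
P_A = 0.2486
P_B = 0.0278
P_A − P_B = 0.2209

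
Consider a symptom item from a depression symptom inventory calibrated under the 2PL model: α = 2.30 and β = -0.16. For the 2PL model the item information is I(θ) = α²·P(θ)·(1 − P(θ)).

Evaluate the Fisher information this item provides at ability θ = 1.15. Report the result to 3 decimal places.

P = 1/(1+e^{-3.0130}) = 0.9532
P(1−P) = 0.9532 × 0.0468 = 0.0446
I = α² × P(1−P) = 2.30² × 0.0446 = 0.23619

0.236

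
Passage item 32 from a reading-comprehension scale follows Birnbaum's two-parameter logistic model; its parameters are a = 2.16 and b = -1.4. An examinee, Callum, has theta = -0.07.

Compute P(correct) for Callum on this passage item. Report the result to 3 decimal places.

0.946

P(theta) = 1 / (1 + exp(−a(theta − b)))
Exponent: 2.16 × (-0.07 − (-1.4)) = 2.8728
1/(1 + e^{-2.8728}) = 0.9465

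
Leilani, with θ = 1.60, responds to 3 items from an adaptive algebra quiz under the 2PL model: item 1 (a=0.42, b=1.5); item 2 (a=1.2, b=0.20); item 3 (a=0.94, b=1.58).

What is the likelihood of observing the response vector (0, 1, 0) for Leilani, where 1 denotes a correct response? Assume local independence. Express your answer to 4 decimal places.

0.2044

P(θ) = 1 / (1 + exp(−a(θ − b)))
P_1 = 1/(1+e^{-0.0420}) = 0.5105
P_2 = 1/(1+e^{-1.6800}) = 0.8429
P_3 = 1/(1+e^{-0.0188}) = 0.5047
L = (1−P_1) × P_2 × (1−P_3) = 0.4895 × 0.8429 × 0.4953 = 0.20436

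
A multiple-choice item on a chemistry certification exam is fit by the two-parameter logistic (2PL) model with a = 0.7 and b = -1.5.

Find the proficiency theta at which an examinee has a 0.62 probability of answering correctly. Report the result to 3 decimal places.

P(theta) = 1 / (1 + exp(−a(theta − b)))
logit = ln(0.6200/0.3800) = 0.4895
theta = b + logit/(a) = -1.5 + 0.4895/0.7000 = -0.8006

-0.801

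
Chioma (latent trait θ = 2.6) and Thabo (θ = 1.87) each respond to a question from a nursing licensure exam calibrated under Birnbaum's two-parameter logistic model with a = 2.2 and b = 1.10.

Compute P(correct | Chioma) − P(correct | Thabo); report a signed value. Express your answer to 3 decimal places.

P(θ) = 1 / (1 + exp(−a(θ − b)))
P(Chioma) = 0.9644  [exponent 3.3000]
P(Thabo) = 0.8447  [exponent 1.6940]
Difference = 0.9644 − 0.8447 = 0.1197

0.120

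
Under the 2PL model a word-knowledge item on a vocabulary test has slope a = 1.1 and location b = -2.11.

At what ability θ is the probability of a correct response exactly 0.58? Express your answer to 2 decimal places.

P(θ) = 1 / (1 + exp(−a(θ − b)))
logit = ln(0.5800/0.4200) = 0.3228
θ = b + logit/(a) = -2.11 + 0.3228/1.1000 = -1.8166

-1.82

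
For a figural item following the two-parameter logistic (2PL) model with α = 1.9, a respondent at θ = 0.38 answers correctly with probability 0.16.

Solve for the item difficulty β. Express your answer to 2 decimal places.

P(θ) = 1 / (1 + exp(−α(θ − β)))
logit(0.16) = ln(0.16/0.84) = -1.6582
β = θ − logit/(α) = 0.38 − (-1.6582)/1.9000 = 1.2528

1.25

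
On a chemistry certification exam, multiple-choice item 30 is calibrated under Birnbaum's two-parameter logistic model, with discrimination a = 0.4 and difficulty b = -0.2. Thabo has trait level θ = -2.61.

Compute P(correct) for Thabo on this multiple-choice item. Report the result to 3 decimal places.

0.276

P(θ) = 1 / (1 + exp(−a(θ − b)))
Exponent: 0.4 × (-2.61 − (-0.2)) = -0.9640
1/(1 + e^{0.9640}) = 0.2761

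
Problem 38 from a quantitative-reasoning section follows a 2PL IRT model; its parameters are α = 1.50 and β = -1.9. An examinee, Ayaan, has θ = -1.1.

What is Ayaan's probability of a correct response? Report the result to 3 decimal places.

0.769

P(θ) = 1 / (1 + exp(−α(θ − β)))
Exponent: 1.50 × (-1.1 − (-1.9)) = 1.2000
1/(1 + e^{-1.2000}) = 0.7685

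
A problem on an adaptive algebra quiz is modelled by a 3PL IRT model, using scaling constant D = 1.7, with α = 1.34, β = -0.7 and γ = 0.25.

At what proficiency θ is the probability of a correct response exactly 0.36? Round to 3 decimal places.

-1.473

P(θ) = γ + (1 − γ) · 1 / (1 + exp(−D·α(θ − β)))
Remove guessing floor: (0.36 − 0.25)/(1 − 0.25) = 0.1467
logit = ln(0.1467/0.8533) = -1.7610
θ = β + logit/(1.7·α) = -0.7 + (-1.7610)/2.2780 = -1.4730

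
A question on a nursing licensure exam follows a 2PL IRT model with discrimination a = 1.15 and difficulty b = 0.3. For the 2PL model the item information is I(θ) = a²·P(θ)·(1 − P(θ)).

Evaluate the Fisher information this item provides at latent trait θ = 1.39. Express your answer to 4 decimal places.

P = 1/(1+e^{-1.2535}) = 0.7779
P(1−P) = 0.7779 × 0.2221 = 0.1728
I = a² × P(1−P) = 1.15² × 0.1728 = 0.22849

0.2285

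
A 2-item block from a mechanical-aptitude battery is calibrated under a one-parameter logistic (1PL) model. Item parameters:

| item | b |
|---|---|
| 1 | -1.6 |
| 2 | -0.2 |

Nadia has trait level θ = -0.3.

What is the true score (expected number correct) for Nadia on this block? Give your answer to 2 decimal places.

P(θ) = 1 / (1 + exp(−(θ − b)))
P_1 = 1/(1+e^{-1.3000}) = 0.7858
P_2 = 1/(1+e^{0.1000}) = 0.4750
E[score] = 0.7858 + 0.4750 = 1.2609

1.26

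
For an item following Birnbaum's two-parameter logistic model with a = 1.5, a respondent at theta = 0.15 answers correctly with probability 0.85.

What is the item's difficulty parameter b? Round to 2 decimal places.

P(theta) = 1 / (1 + exp(−a(theta − b)))
logit(0.85) = ln(0.85/0.15) = 1.7346
b = theta − logit/(a) = 0.15 − 1.7346/1.5000 = -1.0064

-1.01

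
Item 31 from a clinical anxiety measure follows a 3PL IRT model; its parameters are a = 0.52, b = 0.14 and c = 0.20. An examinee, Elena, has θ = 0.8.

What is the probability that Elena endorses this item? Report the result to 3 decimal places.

P(θ) = c + (1 − c) · 1 / (1 + exp(−a(θ − b)))
Exponent: 0.52 × (0.8 − 0.14) = 0.3432
1/(1 + e^{-0.3432}) = 0.5850
P = 0.20 + 0.80 × 0.5850 = 0.6680

0.668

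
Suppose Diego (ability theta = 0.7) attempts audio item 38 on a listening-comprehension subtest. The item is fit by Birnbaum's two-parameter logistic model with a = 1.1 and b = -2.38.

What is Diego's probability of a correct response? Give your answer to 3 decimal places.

P(theta) = 1 / (1 + exp(−a(theta − b)))
Exponent: 1.1 × (0.7 − (-2.38)) = 3.3880
1/(1 + e^{-3.3880}) = 0.9673

0.967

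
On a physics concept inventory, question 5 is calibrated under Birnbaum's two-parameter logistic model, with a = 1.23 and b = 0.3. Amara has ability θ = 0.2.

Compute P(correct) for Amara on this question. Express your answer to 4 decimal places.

0.4693

P(θ) = 1 / (1 + exp(−a(θ − b)))
Exponent: 1.23 × (0.2 − 0.3) = -0.1230
1/(1 + e^{0.1230}) = 0.4693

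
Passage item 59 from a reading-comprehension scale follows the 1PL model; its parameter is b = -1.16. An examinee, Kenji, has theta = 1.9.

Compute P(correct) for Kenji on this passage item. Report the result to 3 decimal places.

P(theta) = 1 / (1 + exp(−(theta − b)))
Exponent: (1.9 − (-1.16)) = 3.0600
1/(1 + e^{-3.0600}) = 0.9552
P = 0.9552

0.955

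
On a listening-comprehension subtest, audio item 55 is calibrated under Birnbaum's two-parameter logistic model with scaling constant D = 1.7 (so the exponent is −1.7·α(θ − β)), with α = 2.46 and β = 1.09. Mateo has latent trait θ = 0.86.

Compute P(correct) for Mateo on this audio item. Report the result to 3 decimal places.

P(θ) = 1 / (1 + exp(−D·α(θ − β)))
Exponent: 1.7 × 2.46 × (0.86 − 1.09) = -0.9619
1/(1 + e^{0.9619}) = 0.2765
P = 0.2765

0.277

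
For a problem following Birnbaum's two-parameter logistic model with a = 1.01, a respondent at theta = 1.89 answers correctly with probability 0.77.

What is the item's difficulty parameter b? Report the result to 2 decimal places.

0.69

P(theta) = 1 / (1 + exp(−a(theta − b)))
logit(0.77) = ln(0.77/0.23) = 1.2083
b = theta − logit/(a) = 1.89 − 1.2083/1.0100 = 0.6937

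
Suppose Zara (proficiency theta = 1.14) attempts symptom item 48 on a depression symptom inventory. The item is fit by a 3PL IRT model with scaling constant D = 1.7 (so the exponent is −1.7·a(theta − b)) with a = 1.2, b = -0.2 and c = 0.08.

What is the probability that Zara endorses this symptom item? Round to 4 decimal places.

0.9439

P(theta) = c + (1 − c) · 1 / (1 + exp(−D·a(theta − b)))
Exponent: 1.7 × 1.2 × (1.14 − (-0.2)) = 2.7336
1/(1 + e^{-2.7336}) = 0.9390
P = 0.08 + 0.92 × 0.9390 = 0.9439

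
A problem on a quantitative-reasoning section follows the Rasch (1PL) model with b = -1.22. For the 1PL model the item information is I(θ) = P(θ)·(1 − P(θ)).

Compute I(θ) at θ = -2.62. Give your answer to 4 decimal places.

0.1587

P = 1/(1+e^{1.4000}) = 0.1978
P(1−P) = 0.1978 × 0.8022 = 0.1587
I = P(1−P) = 0.15868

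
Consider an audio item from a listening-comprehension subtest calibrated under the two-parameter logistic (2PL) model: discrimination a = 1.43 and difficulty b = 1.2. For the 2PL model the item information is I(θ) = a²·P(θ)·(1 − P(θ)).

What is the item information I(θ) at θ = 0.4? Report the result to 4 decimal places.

P = 1/(1+e^{1.1440}) = 0.2416
P(1−P) = 0.2416 × 0.7584 = 0.1832
I = a² × P(1−P) = 1.43² × 0.1832 = 0.37467

0.3747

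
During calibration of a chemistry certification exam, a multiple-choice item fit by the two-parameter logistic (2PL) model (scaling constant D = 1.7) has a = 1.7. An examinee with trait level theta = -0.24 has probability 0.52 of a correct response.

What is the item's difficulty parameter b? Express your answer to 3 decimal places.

-0.268

P(theta) = 1 / (1 + exp(−D·a(theta − b)))
logit(0.52) = ln(0.52/0.48) = 0.0800
b = theta − logit/(1.7·a) = -0.24 − 0.0800/2.8900 = -0.2677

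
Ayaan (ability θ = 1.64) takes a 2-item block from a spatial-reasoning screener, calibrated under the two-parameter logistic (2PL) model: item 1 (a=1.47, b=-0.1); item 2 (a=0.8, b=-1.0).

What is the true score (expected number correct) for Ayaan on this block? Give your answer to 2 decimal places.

P(θ) = 1 / (1 + exp(−a(θ − b)))
P_1 = 1/(1+e^{-2.5578}) = 0.9281
P_2 = 1/(1+e^{-2.1120}) = 0.8921
E[score] = 0.9281 + 0.8921 = 1.8202

1.82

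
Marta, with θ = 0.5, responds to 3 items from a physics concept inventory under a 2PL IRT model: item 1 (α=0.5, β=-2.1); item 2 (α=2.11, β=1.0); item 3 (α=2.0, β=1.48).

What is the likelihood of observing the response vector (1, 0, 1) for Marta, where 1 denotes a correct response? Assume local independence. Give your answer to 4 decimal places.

P(θ) = 1 / (1 + exp(−α(θ − β)))
P_1 = 1/(1+e^{-1.3000}) = 0.7858
P_2 = 1/(1+e^{1.0550}) = 0.2583
P_3 = 1/(1+e^{1.9600}) = 0.1235
L = P_1 × (1−P_2) × P_3 = 0.7858 × 0.7417 × 0.1235 = 0.07197

0.0720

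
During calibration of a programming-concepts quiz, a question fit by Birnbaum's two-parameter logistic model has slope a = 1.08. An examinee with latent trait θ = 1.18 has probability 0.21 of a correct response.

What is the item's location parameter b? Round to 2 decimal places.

2.41

P(θ) = 1 / (1 + exp(−a(θ − b)))
logit(0.21) = ln(0.21/0.79) = -1.3249
b = θ − logit/(a) = 1.18 − (-1.3249)/1.0800 = 2.4068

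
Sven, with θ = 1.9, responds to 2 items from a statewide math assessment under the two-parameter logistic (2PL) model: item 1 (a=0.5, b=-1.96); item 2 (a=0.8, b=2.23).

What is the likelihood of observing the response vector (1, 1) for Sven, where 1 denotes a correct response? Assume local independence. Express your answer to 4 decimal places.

P(θ) = 1 / (1 + exp(−a(θ − b)))
P_1 = 1/(1+e^{-1.9300}) = 0.8732
P_2 = 1/(1+e^{0.2640}) = 0.4344
L = P_1 × P_2 = 0.8732 × 0.4344 = 0.37932

0.3793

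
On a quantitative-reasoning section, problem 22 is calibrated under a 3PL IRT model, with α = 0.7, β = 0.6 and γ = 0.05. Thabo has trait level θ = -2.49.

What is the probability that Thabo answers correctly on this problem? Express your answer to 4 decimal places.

0.1480

P(θ) = γ + (1 − γ) · 1 / (1 + exp(−α(θ − β)))
Exponent: 0.7 × (-2.49 − 0.6) = -2.1630
1/(1 + e^{2.1630}) = 0.1031
P = 0.05 + 0.95 × 0.1031 = 0.1480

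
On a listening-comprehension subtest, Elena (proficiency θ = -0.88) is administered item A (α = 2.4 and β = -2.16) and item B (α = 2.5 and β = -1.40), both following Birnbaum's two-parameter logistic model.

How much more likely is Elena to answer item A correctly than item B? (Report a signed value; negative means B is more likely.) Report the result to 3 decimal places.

P(θ) = 1 / (1 + exp(−α(θ − β)))
P_A = 0.9557
P_B = 0.7858
P_A − P_B = 0.1699

0.170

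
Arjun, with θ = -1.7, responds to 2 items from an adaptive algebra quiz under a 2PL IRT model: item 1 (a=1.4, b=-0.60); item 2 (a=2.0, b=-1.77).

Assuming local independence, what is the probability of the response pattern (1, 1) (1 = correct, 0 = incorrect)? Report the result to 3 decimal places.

0.094

P(θ) = 1 / (1 + exp(−a(θ − b)))
P_1 = 1/(1+e^{1.5400}) = 0.1765
P_2 = 1/(1+e^{-0.1400}) = 0.5349
L = P_1 × P_2 = 0.1765 × 0.5349 = 0.09444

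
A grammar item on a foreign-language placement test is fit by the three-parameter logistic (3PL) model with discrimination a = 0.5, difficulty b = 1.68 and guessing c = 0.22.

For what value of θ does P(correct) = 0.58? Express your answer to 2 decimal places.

P(θ) = c + (1 − c) · 1 / (1 + exp(−a(θ − b)))
Remove guessing floor: (0.58 − 0.22)/(1 − 0.22) = 0.4615
logit = ln(0.4615/0.5385) = -0.1542
θ = b + logit/(a) = 1.68 + (-0.1542)/0.5000 = 1.3717

1.37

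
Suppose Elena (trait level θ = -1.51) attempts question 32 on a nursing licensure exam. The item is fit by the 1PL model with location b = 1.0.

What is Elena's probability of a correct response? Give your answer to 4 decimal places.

P(θ) = 1 / (1 + exp(−(θ − b)))
Exponent: (-1.51 − 1.0) = -2.5100
1/(1 + e^{2.5100}) = 0.0752
P = 0.0752

0.0752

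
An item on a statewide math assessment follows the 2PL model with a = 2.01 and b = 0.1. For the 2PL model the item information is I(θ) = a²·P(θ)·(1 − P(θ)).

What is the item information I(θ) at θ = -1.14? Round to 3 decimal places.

P = 1/(1+e^{2.4924}) = 0.0764
P(1−P) = 0.0764 × 0.9236 = 0.0706
I = a² × P(1−P) = 2.01² × 0.0706 = 0.28506

0.285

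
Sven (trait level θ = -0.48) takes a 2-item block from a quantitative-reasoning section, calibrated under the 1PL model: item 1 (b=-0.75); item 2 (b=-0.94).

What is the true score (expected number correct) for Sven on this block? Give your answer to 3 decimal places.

P(θ) = 1 / (1 + exp(−(θ − b)))
P_1 = 1/(1+e^{-0.2700}) = 0.5671
P_2 = 1/(1+e^{-0.4600}) = 0.6130
E[score] = 0.5671 + 0.6130 = 1.1801

1.180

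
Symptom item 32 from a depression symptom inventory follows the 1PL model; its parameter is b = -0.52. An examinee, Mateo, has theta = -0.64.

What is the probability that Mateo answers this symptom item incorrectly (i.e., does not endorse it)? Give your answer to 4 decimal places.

P(theta) = 1 / (1 + exp(−(theta − b)))
Exponent: (-0.64 − (-0.52)) = -0.1200
1/(1 + e^{0.1200}) = 0.4700
P = 0.4700
P(incorrect) = 1 − 0.4700 = 0.5300

0.5300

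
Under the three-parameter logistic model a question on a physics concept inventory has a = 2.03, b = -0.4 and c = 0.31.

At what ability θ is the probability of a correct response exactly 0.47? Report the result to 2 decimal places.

P(θ) = c + (1 − c) · 1 / (1 + exp(−a(θ − b)))
Remove guessing floor: (0.47 − 0.31)/(1 − 0.31) = 0.2319
logit = ln(0.2319/0.7681) = -1.1977
θ = b + logit/(a) = -0.4 + (-1.1977)/2.0300 = -0.9900

-0.99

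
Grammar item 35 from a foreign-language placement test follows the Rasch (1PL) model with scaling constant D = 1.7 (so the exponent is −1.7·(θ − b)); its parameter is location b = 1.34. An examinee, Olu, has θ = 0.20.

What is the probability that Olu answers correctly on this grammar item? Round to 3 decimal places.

0.126

P(θ) = 1 / (1 + exp(−D·(θ − b)))
Exponent: 1.7 × (0.20 − 1.34) = -1.9380
1/(1 + e^{1.9380}) = 0.1259
P = 0.1259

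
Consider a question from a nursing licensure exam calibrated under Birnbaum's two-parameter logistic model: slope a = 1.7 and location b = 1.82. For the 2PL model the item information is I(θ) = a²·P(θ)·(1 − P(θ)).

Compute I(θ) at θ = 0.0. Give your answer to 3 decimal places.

P = 1/(1+e^{3.0940}) = 0.0434
P(1−P) = 0.0434 × 0.9566 = 0.0415
I = a² × P(1−P) = 1.7² × 0.0415 = 0.11986

0.120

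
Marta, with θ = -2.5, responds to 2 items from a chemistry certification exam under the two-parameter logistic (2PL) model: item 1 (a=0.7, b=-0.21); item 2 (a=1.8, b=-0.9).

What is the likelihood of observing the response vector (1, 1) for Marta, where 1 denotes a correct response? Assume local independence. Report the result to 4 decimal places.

P(θ) = 1 / (1 + exp(−a(θ − b)))
P_1 = 1/(1+e^{1.6030}) = 0.1676
P_2 = 1/(1+e^{2.8800}) = 0.0532
L = P_1 × P_2 = 0.1676 × 0.0532 = 0.00891

0.0089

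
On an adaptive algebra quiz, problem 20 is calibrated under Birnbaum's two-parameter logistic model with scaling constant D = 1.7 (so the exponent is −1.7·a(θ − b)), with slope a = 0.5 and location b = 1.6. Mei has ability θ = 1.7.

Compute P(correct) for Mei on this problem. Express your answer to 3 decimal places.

P(θ) = 1 / (1 + exp(−D·a(θ − b)))
Exponent: 1.7 × 0.5 × (1.7 − 1.6) = 0.0850
1/(1 + e^{-0.0850}) = 0.5212
P = 0.5212

0.521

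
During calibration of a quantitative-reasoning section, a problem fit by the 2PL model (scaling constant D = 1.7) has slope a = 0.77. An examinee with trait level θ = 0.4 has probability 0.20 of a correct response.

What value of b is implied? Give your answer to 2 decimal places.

P(θ) = 1 / (1 + exp(−D·a(θ − b)))
logit(0.20) = ln(0.20/0.80) = -1.3863
b = θ − logit/(1.7·a) = 0.4 − (-1.3863)/1.3090 = 1.4590

1.46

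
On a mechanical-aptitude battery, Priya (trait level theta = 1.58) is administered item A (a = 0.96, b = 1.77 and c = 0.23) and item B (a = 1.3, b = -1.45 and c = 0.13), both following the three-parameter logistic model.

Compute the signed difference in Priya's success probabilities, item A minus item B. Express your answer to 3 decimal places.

P(theta) = c + (1 − c) · 1 / (1 + exp(−a(theta − b)))
P_A = 0.5800
P_B = 0.9834
P_A − P_B = -0.4034

-0.403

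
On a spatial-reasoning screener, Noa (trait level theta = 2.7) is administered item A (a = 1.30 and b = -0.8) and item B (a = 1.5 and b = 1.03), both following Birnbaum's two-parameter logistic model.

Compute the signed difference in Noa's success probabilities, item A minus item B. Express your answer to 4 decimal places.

P(theta) = 1 / (1 + exp(−a(theta − b)))
P_A = 0.9895
P_B = 0.9245
P_A − P_B = 0.0651

0.0651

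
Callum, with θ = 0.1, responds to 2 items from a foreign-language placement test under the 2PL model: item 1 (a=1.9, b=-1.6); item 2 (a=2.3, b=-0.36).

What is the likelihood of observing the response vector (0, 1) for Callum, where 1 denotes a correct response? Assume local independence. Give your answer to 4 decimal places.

P(θ) = 1 / (1 + exp(−a(θ − b)))
P_1 = 1/(1+e^{-3.2300}) = 0.9619
P_2 = 1/(1+e^{-1.0580}) = 0.7423
L = (1−P_1) × P_2 = 0.0381 × 0.7423 = 0.02825

0.0282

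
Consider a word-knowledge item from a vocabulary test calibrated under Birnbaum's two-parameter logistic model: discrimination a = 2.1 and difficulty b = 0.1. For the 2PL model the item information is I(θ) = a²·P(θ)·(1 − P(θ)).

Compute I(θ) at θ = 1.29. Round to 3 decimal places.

0.309

P = 1/(1+e^{-2.4990}) = 0.9241
P(1−P) = 0.9241 × 0.0759 = 0.0702
I = a² × P(1−P) = 2.1² × 0.0702 = 0.30942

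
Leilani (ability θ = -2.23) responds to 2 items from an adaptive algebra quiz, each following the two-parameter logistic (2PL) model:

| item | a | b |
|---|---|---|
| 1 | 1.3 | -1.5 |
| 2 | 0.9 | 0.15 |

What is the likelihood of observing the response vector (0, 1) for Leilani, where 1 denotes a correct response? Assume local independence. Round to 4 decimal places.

P(θ) = 1 / (1 + exp(−a(θ − b)))
P_1 = 1/(1+e^{0.9490}) = 0.2791
P_2 = 1/(1+e^{2.1420}) = 0.1051
L = (1−P_1) × P_2 = 0.7209 × 0.1051 = 0.07575

0.0758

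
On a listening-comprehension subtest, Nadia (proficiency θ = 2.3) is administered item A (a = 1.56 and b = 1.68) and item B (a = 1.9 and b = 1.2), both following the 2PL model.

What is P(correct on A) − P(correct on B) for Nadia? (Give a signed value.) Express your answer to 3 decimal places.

P(θ) = 1 / (1 + exp(−a(θ − b)))
P_A = 0.7246
P_B = 0.8899
P_A − P_B = -0.1654

-0.165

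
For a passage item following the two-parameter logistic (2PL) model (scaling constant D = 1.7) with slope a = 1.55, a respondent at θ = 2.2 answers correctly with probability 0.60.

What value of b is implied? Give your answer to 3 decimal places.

P(θ) = 1 / (1 + exp(−D·a(θ − b)))
logit(0.60) = ln(0.60/0.40) = 0.4055
b = θ − logit/(1.7·a) = 2.2 − 0.4055/2.6350 = 2.0461

2.046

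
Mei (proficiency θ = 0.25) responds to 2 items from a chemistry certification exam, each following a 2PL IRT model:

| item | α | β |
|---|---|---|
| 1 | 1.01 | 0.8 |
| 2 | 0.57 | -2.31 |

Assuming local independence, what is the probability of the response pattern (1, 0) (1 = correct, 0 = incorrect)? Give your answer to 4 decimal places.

0.0688

P(θ) = 1 / (1 + exp(−α(θ − β)))
P_1 = 1/(1+e^{0.5555}) = 0.3646
P_2 = 1/(1+e^{-1.4592}) = 0.8114
L = P_1 × (1−P_2) = 0.3646 × 0.1886 = 0.06876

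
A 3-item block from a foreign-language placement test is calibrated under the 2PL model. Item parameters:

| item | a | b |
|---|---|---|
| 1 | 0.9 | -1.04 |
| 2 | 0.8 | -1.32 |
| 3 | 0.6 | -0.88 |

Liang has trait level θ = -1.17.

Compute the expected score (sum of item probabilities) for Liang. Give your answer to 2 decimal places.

1.46

P(θ) = 1 / (1 + exp(−a(θ − b)))
P_1 = 1/(1+e^{0.1170}) = 0.4708
P_2 = 1/(1+e^{-0.1200}) = 0.5300
P_3 = 1/(1+e^{0.1740}) = 0.4566
E[score] = 0.4708 + 0.5300 + 0.4566 = 1.4574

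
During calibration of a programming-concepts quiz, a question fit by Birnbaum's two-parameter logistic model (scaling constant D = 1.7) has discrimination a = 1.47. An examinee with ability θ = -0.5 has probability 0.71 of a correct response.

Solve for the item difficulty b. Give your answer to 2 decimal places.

-0.86

P(θ) = 1 / (1 + exp(−D·a(θ − b)))
logit(0.71) = ln(0.71/0.29) = 0.8954
b = θ − logit/(1.7·a) = -0.5 − 0.8954/2.4990 = -0.8583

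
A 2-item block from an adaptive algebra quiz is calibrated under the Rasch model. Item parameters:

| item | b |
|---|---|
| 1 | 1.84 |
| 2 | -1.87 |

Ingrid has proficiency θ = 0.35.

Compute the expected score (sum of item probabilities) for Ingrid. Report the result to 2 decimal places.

1.09

P(θ) = 1 / (1 + exp(−(θ − b)))
P_1 = 1/(1+e^{1.4900}) = 0.1839
P_2 = 1/(1+e^{-2.2200}) = 0.9020
E[score] = 0.1839 + 0.9020 = 1.0860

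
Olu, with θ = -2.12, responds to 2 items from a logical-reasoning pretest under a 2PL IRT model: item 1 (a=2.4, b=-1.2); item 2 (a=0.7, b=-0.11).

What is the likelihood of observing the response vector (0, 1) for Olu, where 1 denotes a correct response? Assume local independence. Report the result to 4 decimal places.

0.1772

P(θ) = 1 / (1 + exp(−a(θ − b)))
P_1 = 1/(1+e^{2.2080}) = 0.0990
P_2 = 1/(1+e^{1.4070}) = 0.1967
L = (1−P_1) × P_2 = 0.9010 × 0.1967 = 0.17723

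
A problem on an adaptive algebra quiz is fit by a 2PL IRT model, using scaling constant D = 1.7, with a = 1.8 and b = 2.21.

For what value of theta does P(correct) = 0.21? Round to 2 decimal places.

1.78

P(theta) = 1 / (1 + exp(−D·a(theta − b)))
logit = ln(0.2100/0.7900) = -1.3249
theta = b + logit/(1.7·a) = 2.21 + (-1.3249)/3.0600 = 1.7770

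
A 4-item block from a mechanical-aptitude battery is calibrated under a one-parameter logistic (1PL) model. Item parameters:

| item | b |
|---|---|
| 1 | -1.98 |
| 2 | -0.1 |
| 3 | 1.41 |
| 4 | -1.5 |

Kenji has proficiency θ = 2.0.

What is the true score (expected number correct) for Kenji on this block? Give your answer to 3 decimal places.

3.487

P(θ) = 1 / (1 + exp(−(θ − b)))
P_1 = 1/(1+e^{-3.9800}) = 0.9817
P_2 = 1/(1+e^{-2.1000}) = 0.8909
P_3 = 1/(1+e^{-0.5900}) = 0.6434
P_4 = 1/(1+e^{-3.5000}) = 0.9707
E[score] = 0.9817 + 0.8909 + 0.6434 + 0.9707 = 3.4866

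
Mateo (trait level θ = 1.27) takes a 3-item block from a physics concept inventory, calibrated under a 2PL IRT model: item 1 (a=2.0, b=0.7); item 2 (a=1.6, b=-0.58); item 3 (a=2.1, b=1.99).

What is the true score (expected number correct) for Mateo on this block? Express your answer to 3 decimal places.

P(θ) = 1 / (1 + exp(−a(θ − b)))
P_1 = 1/(1+e^{-1.1400}) = 0.7577
P_2 = 1/(1+e^{-2.9600}) = 0.9507
P_3 = 1/(1+e^{1.5120}) = 0.1806
E[score] = 0.7577 + 0.9507 + 0.1806 = 1.8891

1.889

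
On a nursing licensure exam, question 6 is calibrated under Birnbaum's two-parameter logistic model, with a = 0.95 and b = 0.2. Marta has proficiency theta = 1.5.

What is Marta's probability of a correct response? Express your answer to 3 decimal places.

0.775

P(theta) = 1 / (1 + exp(−a(theta − b)))
Exponent: 0.95 × (1.5 − 0.2) = 1.2350
1/(1 + e^{-1.2350}) = 0.7747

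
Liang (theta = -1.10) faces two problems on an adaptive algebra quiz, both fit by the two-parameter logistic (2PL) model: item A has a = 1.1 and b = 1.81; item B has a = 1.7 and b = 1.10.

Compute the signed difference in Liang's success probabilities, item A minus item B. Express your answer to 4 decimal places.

P(theta) = 1 / (1 + exp(−a(theta − b)))
P_A = 0.0391
P_B = 0.0232
P_A − P_B = 0.0159

0.0159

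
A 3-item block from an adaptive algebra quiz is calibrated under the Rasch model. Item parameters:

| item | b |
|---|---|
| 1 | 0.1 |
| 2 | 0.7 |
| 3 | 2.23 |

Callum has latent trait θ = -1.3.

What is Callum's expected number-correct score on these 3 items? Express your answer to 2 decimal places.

P(θ) = 1 / (1 + exp(−(θ − b)))
P_1 = 1/(1+e^{1.4000}) = 0.1978
P_2 = 1/(1+e^{2.0000}) = 0.1192
P_3 = 1/(1+e^{3.5300}) = 0.0285
E[score] = 0.1978 + 0.1192 + 0.0285 = 0.3455

0.35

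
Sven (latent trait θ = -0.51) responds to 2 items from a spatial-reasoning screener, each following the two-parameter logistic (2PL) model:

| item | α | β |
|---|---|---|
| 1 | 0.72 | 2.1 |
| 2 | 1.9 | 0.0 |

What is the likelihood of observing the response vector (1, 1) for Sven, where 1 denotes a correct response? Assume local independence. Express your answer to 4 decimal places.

0.0364

P(θ) = 1 / (1 + exp(−α(θ − β)))
P_1 = 1/(1+e^{1.8792}) = 0.1325
P_2 = 1/(1+e^{0.9690}) = 0.2751
L = P_1 × P_2 = 0.1325 × 0.2751 = 0.03644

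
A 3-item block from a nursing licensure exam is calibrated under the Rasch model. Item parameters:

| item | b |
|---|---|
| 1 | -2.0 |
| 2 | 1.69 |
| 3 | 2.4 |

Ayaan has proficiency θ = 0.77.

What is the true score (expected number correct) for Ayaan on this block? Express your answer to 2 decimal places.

1.39

P(θ) = 1 / (1 + exp(−(θ − b)))
P_1 = 1/(1+e^{-2.7700}) = 0.9410
P_2 = 1/(1+e^{0.9200}) = 0.2850
P_3 = 1/(1+e^{1.6300}) = 0.1638
E[score] = 0.9410 + 0.2850 + 0.1638 = 1.3898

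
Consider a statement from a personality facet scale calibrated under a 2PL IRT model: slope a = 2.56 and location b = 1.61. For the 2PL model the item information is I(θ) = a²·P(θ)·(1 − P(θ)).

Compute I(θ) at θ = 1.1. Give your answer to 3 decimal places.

P = 1/(1+e^{1.3056}) = 0.2132
P(1−P) = 0.2132 × 0.7868 = 0.1678
I = a² × P(1−P) = 2.56² × 0.1678 = 1.09943

1.099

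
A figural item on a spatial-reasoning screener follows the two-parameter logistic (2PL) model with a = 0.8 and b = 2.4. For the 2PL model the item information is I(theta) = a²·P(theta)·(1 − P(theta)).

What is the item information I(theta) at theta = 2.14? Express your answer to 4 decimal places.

P = 1/(1+e^{0.2080}) = 0.4482
P(1−P) = 0.4482 × 0.5518 = 0.2473
I = a² × P(1−P) = 0.8² × 0.2473 = 0.15828

0.1583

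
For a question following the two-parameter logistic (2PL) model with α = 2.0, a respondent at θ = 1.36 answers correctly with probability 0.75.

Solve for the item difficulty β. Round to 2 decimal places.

P(θ) = 1 / (1 + exp(−α(θ − β)))
logit(0.75) = ln(0.75/0.25) = 1.0986
β = θ − logit/(α) = 1.36 − 1.0986/2.0000 = 0.8107

0.81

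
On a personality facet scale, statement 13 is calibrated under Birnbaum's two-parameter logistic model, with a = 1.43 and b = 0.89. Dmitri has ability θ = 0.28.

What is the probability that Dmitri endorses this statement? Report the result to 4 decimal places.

0.2948

P(θ) = 1 / (1 + exp(−a(θ − b)))
Exponent: 1.43 × (0.28 − 0.89) = -0.8723
1/(1 + e^{0.8723}) = 0.2948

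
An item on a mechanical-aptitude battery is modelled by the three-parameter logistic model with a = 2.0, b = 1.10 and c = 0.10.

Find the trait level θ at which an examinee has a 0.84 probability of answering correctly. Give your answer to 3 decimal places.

P(θ) = c + (1 − c) · 1 / (1 + exp(−a(θ − b)))
Remove guessing floor: (0.84 − 0.10)/(1 − 0.10) = 0.8222
logit = ln(0.8222/0.1778) = 1.5315
θ = b + logit/(a) = 1.10 + 1.5315/2.0000 = 1.8657

1.866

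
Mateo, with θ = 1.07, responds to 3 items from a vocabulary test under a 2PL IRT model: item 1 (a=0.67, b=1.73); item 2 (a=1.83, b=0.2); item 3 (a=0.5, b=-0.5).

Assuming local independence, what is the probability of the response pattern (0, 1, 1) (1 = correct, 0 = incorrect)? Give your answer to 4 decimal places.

0.3474

P(θ) = 1 / (1 + exp(−a(θ − b)))
P_1 = 1/(1+e^{0.4422}) = 0.3912
P_2 = 1/(1+e^{-1.5921}) = 0.8309
P_3 = 1/(1+e^{-0.7850}) = 0.6868
L = (1−P_1) × P_2 × P_3 = 0.6088 × 0.8309 × 0.6868 = 0.34739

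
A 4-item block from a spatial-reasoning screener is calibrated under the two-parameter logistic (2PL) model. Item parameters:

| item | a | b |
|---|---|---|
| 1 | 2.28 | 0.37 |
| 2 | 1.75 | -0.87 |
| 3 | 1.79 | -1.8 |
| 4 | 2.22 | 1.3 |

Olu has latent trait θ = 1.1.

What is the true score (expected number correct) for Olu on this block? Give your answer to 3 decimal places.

P(θ) = 1 / (1 + exp(−a(θ − b)))
P_1 = 1/(1+e^{-1.6644}) = 0.8408
P_2 = 1/(1+e^{-3.4475}) = 0.9692
P_3 = 1/(1+e^{-5.1910}) = 0.9945
P_4 = 1/(1+e^{0.4440}) = 0.3908
E[score] = 0.8408 + 0.9692 + 0.9945 + 0.3908 = 3.1952

3.195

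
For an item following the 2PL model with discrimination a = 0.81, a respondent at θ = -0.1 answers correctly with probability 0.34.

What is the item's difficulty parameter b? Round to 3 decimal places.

P(θ) = 1 / (1 + exp(−a(θ − b)))
logit(0.34) = ln(0.34/0.66) = -0.6633
b = θ − logit/(a) = -0.1 − (-0.6633)/0.8100 = 0.7189

0.719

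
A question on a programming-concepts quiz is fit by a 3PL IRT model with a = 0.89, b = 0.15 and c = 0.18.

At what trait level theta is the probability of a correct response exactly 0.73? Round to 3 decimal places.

0.949

P(theta) = c + (1 − c) · 1 / (1 + exp(−a(theta − b)))
Remove guessing floor: (0.73 − 0.18)/(1 − 0.18) = 0.6707
logit = ln(0.6707/0.3293) = 0.7115
theta = b + logit/(a) = 0.15 + 0.7115/0.8900 = 0.9494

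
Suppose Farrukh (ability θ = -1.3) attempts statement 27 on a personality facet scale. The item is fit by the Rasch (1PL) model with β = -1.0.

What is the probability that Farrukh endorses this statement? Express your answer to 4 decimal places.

0.4256

P(θ) = 1 / (1 + exp(−(θ − β)))
Exponent: (-1.3 − (-1.0)) = -0.3000
1/(1 + e^{0.3000}) = 0.4256
P = 0.4256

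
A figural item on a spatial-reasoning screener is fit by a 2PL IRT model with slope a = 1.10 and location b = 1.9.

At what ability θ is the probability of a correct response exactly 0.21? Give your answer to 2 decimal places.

P(θ) = 1 / (1 + exp(−a(θ − b)))
logit = ln(0.2100/0.7900) = -1.3249
θ = b + logit/(a) = 1.9 + (-1.3249)/1.1000 = 0.6955

0.70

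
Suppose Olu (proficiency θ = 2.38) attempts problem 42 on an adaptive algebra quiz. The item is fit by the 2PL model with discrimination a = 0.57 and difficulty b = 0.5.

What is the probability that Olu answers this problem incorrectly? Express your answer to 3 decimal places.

P(θ) = 1 / (1 + exp(−a(θ − b)))
Exponent: 0.57 × (2.38 − 0.5) = 1.0716
1/(1 + e^{-1.0716}) = 0.7449
P(incorrect) = 1 − 0.7449 = 0.2551

0.255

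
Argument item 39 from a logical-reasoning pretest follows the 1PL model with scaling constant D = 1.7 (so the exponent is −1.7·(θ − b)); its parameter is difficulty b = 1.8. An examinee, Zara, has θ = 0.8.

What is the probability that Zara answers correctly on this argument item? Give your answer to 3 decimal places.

0.154

P(θ) = 1 / (1 + exp(−D·(θ − b)))
Exponent: 1.7 × (0.8 − 1.8) = -1.7000
1/(1 + e^{1.7000}) = 0.1545
P = 0.1545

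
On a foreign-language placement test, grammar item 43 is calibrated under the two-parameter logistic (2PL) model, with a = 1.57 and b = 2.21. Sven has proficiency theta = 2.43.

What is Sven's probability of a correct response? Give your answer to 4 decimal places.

0.5855

P(theta) = 1 / (1 + exp(−a(theta − b)))
Exponent: 1.57 × (2.43 − 2.21) = 0.3454
1/(1 + e^{-0.3454}) = 0.5855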